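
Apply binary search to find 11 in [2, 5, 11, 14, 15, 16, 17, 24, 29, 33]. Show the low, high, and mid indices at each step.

Binary search for 11 in [2, 5, 11, 14, 15, 16, 17, 24, 29, 33]:

lo=0, hi=9, mid=4, arr[mid]=15 -> 15 > 11, search left half
lo=0, hi=3, mid=1, arr[mid]=5 -> 5 < 11, search right half
lo=2, hi=3, mid=2, arr[mid]=11 -> Found target at index 2!

Binary search finds 11 at index 2 after 3 comparisons. The search repeatedly halves the search space by comparing with the middle element.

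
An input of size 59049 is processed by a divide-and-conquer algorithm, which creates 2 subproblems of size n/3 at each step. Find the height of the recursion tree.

For divide and conquer with division factor 3:

Problem sizes at each level:
Level 0: 59049
Level 1: 19683
Level 2: 6561
Level 3: 2187
Level 4: 729
Level 5: 243
Level 6: 81
Level 7: 27
Level 8: 9
Level 9: 3
Level 10: 1

The root is level 0 and the size-1 base case is level 10 (the tree spans levels 0 through 10, i.e. 11 levels counting the root), so the depth is the number of divisions: log_3(59049) = 10

The recursion tree depth is log_3(59049) = 10. At each level, the problem size is divided by 3, so it takes 10 divisions to reduce to a base case of size 1. The algorithm makes 2 recursive calls at each level.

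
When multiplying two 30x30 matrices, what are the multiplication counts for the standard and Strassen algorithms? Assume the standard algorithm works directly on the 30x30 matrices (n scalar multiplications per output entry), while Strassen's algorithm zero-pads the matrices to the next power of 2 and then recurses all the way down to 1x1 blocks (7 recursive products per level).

Matrix multiplication for 30x30 matrices:

Strassen's algorithm requires power-of-2 dimensions. Pad 30x30 to 32x32 (next power of 2).

Standard algorithm: 30^3 = 27000 multiplications
Strassen's algorithm: 7^(log2(32)) = 7^5 = 16807 multiplications
Savings: 27000 - 16807 = 10193 multiplications

Standard: 27000 multiplications (30^3). Strassen: 16807 multiplications (7^5, after padding to 32x32). Strassen reduces 8 recursive multiplications to 7 at each level.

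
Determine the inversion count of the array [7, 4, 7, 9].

Finding inversions in [7, 4, 7, 9]:

(0, 1): arr[0]=7 > arr[1]=4

Total inversions: 1

The array has 1 inversion(s): (0,1). Each pair (i,j) satisfies i < j and arr[i] > arr[j].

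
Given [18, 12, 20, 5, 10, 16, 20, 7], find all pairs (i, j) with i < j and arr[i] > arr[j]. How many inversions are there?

Finding inversions in [18, 12, 20, 5, 10, 16, 20, 7]:

(0, 1): arr[0]=18 > arr[1]=12
(0, 3): arr[0]=18 > arr[3]=5
(0, 4): arr[0]=18 > arr[4]=10
(0, 5): arr[0]=18 > arr[5]=16
(0, 7): arr[0]=18 > arr[7]=7
(1, 3): arr[1]=12 > arr[3]=5
(1, 4): arr[1]=12 > arr[4]=10
(1, 7): arr[1]=12 > arr[7]=7
(2, 3): arr[2]=20 > arr[3]=5
(2, 4): arr[2]=20 > arr[4]=10
(2, 5): arr[2]=20 > arr[5]=16
(2, 7): arr[2]=20 > arr[7]=7
(4, 7): arr[4]=10 > arr[7]=7
(5, 7): arr[5]=16 > arr[7]=7
(6, 7): arr[6]=20 > arr[7]=7

Total inversions: 15

The array has 15 inversion(s): (0,1), (0,3), (0,4), (0,5), (0,7), (1,3), (1,4), (1,7), (2,3), (2,4), (2,5), (2,7), (4,7), (5,7), (6,7). Each pair (i,j) satisfies i < j and arr[i] > arr[j].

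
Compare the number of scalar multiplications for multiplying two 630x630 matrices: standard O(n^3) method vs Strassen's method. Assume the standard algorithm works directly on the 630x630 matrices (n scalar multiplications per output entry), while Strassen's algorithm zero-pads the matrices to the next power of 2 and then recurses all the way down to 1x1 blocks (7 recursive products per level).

Matrix multiplication for 630x630 matrices:

Strassen's algorithm requires power-of-2 dimensions. Pad 630x630 to 1024x1024 (next power of 2).

Standard algorithm: 630^3 = 250047000 multiplications
Strassen's algorithm: 7^(log2(1024)) = 7^10 = 282475249 multiplications
Difference: 250047000 - 282475249 = -32428249 (Strassen uses MORE here due to padding overhead — for small or just-over-power-of-2 n, padding can outweigh the per-level savings)

Standard: 250047000 multiplications (630^3). Strassen: 282475249 multiplications (7^10, after padding to 1024x1024). Strassen reduces 8 recursive multiplications to 7 at each level.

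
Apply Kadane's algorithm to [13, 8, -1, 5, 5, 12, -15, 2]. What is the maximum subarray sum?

Using Kadane's algorithm on [13, 8, -1, 5, 5, 12, -15, 2]:

Scanning through the array:
Position 1 (value 8): max_ending_here = 21, max_so_far = 21
Position 2 (value -1): max_ending_here = 20, max_so_far = 21
Position 3 (value 5): max_ending_here = 25, max_so_far = 25
Position 4 (value 5): max_ending_here = 30, max_so_far = 30
Position 5 (value 12): max_ending_here = 42, max_so_far = 42
Position 6 (value -15): max_ending_here = 27, max_so_far = 42
Position 7 (value 2): max_ending_here = 29, max_so_far = 42

Maximum subarray: [13, 8, -1, 5, 5, 12]
Maximum sum: 42

The maximum subarray is [13, 8, -1, 5, 5, 12] with sum 42. This subarray runs from index 0 to index 5.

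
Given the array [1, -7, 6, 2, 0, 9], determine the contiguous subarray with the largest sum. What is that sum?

Using Kadane's algorithm on [1, -7, 6, 2, 0, 9]:

Scanning through the array:
Position 1 (value -7): max_ending_here = -6, max_so_far = 1
Position 2 (value 6): max_ending_here = 6, max_so_far = 6
Position 3 (value 2): max_ending_here = 8, max_so_far = 8
Position 4 (value 0): max_ending_here = 8, max_so_far = 8
Position 5 (value 9): max_ending_here = 17, max_so_far = 17

Maximum subarray: [6, 2, 0, 9]
Maximum sum: 17

The maximum subarray is [6, 2, 0, 9] with sum 17. This subarray runs from index 2 to index 5.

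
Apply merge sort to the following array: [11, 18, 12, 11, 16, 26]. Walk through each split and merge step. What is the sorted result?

Merge sort trace:

Split: [11, 18, 12, 11, 16, 26] -> [11, 18, 12] and [11, 16, 26]
  Split: [11, 18, 12] -> [11] and [18, 12]
    Split: [18, 12] -> [18] and [12]
    Merge: [18] + [12] -> [12, 18]
  Merge: [11] + [12, 18] -> [11, 12, 18]
  Split: [11, 16, 26] -> [11] and [16, 26]
    Split: [16, 26] -> [16] and [26]
    Merge: [16] + [26] -> [16, 26]
  Merge: [11] + [16, 26] -> [11, 16, 26]
Merge: [11, 12, 18] + [11, 16, 26] -> [11, 11, 12, 16, 18, 26]

Final sorted array: [11, 11, 12, 16, 18, 26]

The merge sort proceeds by recursively splitting the array and merging sorted halves.
After all merges, the sorted array is [11, 11, 12, 16, 18, 26].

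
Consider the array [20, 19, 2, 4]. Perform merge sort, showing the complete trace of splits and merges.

Merge sort trace:

Split: [20, 19, 2, 4] -> [20, 19] and [2, 4]
  Split: [20, 19] -> [20] and [19]
  Merge: [20] + [19] -> [19, 20]
  Split: [2, 4] -> [2] and [4]
  Merge: [2] + [4] -> [2, 4]
Merge: [19, 20] + [2, 4] -> [2, 4, 19, 20]

Final sorted array: [2, 4, 19, 20]

The merge sort proceeds by recursively splitting the array and merging sorted halves.
After all merges, the sorted array is [2, 4, 19, 20].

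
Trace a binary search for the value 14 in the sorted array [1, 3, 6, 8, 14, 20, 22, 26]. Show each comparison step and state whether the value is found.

Binary search for 14 in [1, 3, 6, 8, 14, 20, 22, 26]:

lo=0, hi=7, mid=3, arr[mid]=8 -> 8 < 14, search right half
lo=4, hi=7, mid=5, arr[mid]=20 -> 20 > 14, search left half
lo=4, hi=4, mid=4, arr[mid]=14 -> Found target at index 4!

Binary search finds 14 at index 4 after 3 comparisons. The search repeatedly halves the search space by comparing with the middle element.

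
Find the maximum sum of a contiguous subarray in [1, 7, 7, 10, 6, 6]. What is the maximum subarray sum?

Using Kadane's algorithm on [1, 7, 7, 10, 6, 6]:

Scanning through the array:
Position 1 (value 7): max_ending_here = 8, max_so_far = 8
Position 2 (value 7): max_ending_here = 15, max_so_far = 15
Position 3 (value 10): max_ending_here = 25, max_so_far = 25
Position 4 (value 6): max_ending_here = 31, max_so_far = 31
Position 5 (value 6): max_ending_here = 37, max_so_far = 37

Maximum subarray: [1, 7, 7, 10, 6, 6]
Maximum sum: 37

The maximum subarray is [1, 7, 7, 10, 6, 6] with sum 37. This subarray runs from index 0 to index 5.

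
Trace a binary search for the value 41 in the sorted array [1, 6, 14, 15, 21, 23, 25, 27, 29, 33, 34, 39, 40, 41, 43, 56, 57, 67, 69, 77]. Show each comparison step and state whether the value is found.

Binary search for 41 in [1, 6, 14, 15, 21, 23, 25, 27, 29, 33, 34, 39, 40, 41, 43, 56, 57, 67, 69, 77]:

lo=0, hi=19, mid=9, arr[mid]=33 -> 33 < 41, search right half
lo=10, hi=19, mid=14, arr[mid]=43 -> 43 > 41, search left half
lo=10, hi=13, mid=11, arr[mid]=39 -> 39 < 41, search right half
lo=12, hi=13, mid=12, arr[mid]=40 -> 40 < 41, search right half
lo=13, hi=13, mid=13, arr[mid]=41 -> Found target at index 13!

Binary search finds 41 at index 13 after 5 comparisons. The search repeatedly halves the search space by comparing with the middle element.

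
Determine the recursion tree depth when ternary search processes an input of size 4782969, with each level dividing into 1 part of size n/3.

For divide and conquer with division factor 3:

Problem sizes at each level:
Level 0: 4782969
Level 1: 1594323
Level 2: 531441
Level 3: 177147
Level 4: 59049
Level 5: 19683
Level 6: 6561
Level 7: 2187
Level 8: 729
Level 9: 243
Level 10: 81
Level 11: 27
Level 12: 9
Level 13: 3
Level 14: 1

The root is level 0 and the size-1 base case is level 14 (the tree spans levels 0 through 14, i.e. 15 levels counting the root), so the depth is the number of divisions: log_3(4782969) = 14

The recursion tree depth is log_3(4782969) = 14. At each level, the problem size is divided by 3, so it takes 14 divisions to reduce to a base case of size 1. The algorithm makes 1 recursive call at each level.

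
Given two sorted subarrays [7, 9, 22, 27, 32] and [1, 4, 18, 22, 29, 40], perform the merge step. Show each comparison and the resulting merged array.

Merging process:

Compare 7 vs 1: take 1 from right. Merged: [1]
Compare 7 vs 4: take 4 from right. Merged: [1, 4]
Compare 7 vs 18: take 7 from left. Merged: [1, 4, 7]
Compare 9 vs 18: take 9 from left. Merged: [1, 4, 7, 9]
Compare 22 vs 18: take 18 from right. Merged: [1, 4, 7, 9, 18]
Compare 22 vs 22: take 22 from left. Merged: [1, 4, 7, 9, 18, 22]
Compare 27 vs 22: take 22 from right. Merged: [1, 4, 7, 9, 18, 22, 22]
Compare 27 vs 29: take 27 from left. Merged: [1, 4, 7, 9, 18, 22, 22, 27]
Compare 32 vs 29: take 29 from right. Merged: [1, 4, 7, 9, 18, 22, 22, 27, 29]
Compare 32 vs 40: take 32 from left. Merged: [1, 4, 7, 9, 18, 22, 22, 27, 29, 32]
Append remaining from right: [40]. Merged: [1, 4, 7, 9, 18, 22, 22, 27, 29, 32, 40]

Final merged array: [1, 4, 7, 9, 18, 22, 22, 27, 29, 32, 40]
Total comparisons: 10

The merged array is [1, 4, 7, 9, 18, 22, 22, 27, 29, 32, 40], requiring 10 comparisons. The merge step runs in O(n) time where n is the total number of elements.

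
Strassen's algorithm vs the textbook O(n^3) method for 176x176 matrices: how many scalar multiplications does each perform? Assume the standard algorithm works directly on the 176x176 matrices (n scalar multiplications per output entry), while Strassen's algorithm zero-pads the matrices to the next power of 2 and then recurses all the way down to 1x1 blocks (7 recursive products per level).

Matrix multiplication for 176x176 matrices:

Strassen's algorithm requires power-of-2 dimensions. Pad 176x176 to 256x256 (next power of 2).

Standard algorithm: 176^3 = 5451776 multiplications
Strassen's algorithm: 7^(log2(256)) = 7^8 = 5764801 multiplications
Difference: 5451776 - 5764801 = -313025 (Strassen uses MORE here due to padding overhead — for small or just-over-power-of-2 n, padding can outweigh the per-level savings)

Standard: 5451776 multiplications (176^3). Strassen: 5764801 multiplications (7^8, after padding to 256x256). Strassen reduces 8 recursive multiplications to 7 at each level.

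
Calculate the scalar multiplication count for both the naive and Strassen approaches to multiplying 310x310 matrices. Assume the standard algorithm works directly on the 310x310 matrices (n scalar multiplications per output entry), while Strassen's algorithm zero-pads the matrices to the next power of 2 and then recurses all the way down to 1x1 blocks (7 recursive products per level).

Matrix multiplication for 310x310 matrices:

Strassen's algorithm requires power-of-2 dimensions. Pad 310x310 to 512x512 (next power of 2).

Standard algorithm: 310^3 = 29791000 multiplications
Strassen's algorithm: 7^(log2(512)) = 7^9 = 40353607 multiplications
Difference: 29791000 - 40353607 = -10562607 (Strassen uses MORE here due to padding overhead — for small or just-over-power-of-2 n, padding can outweigh the per-level savings)

Standard: 29791000 multiplications (310^3). Strassen: 40353607 multiplications (7^9, after padding to 512x512). Strassen reduces 8 recursive multiplications to 7 at each level.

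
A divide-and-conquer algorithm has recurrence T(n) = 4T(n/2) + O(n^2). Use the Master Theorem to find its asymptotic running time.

Master Theorem for T(n) = 4T(n/2) + O(n^2):

a = 4, b = 2, c = 2
log_b(a) = log_2(4) = 2.0000

Case 2: c = 2 = log_2(4) = 2.0000
T(n) = O(n^2 log n) = O(n^2 log n)

For T(n) = 4T(n/2) + O(n^2): log_2(4) = 2.0000. This is Case 2 of the Master Theorem (c = log_b(a), equal work at all levels), giving O(n^2 log n).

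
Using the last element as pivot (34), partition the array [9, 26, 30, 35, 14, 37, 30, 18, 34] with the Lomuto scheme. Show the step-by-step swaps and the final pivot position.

Lomuto partition with pivot = 34:

Initial array: [9, 26, 30, 35, 14, 37, 30, 18, 34]

arr[0]=9 <= 34: swap with position 0, array becomes [9, 26, 30, 35, 14, 37, 30, 18, 34]
arr[1]=26 <= 34: swap with position 1, array becomes [9, 26, 30, 35, 14, 37, 30, 18, 34]
arr[2]=30 <= 34: swap with position 2, array becomes [9, 26, 30, 35, 14, 37, 30, 18, 34]
arr[3]=35 > 34: no swap
arr[4]=14 <= 34: swap with position 3, array becomes [9, 26, 30, 14, 35, 37, 30, 18, 34]
arr[5]=37 > 34: no swap
arr[6]=30 <= 34: swap with position 4, array becomes [9, 26, 30, 14, 30, 37, 35, 18, 34]
arr[7]=18 <= 34: swap with position 5, array becomes [9, 26, 30, 14, 30, 18, 35, 37, 34]

Place pivot at position 6: [9, 26, 30, 14, 30, 18, 34, 37, 35]
Pivot position: 6

After partitioning with pivot 34, the array becomes [9, 26, 30, 14, 30, 18, 34, 37, 35]. The pivot is placed at index 6. All elements to the left of the pivot are <= 34, and all elements to the right are > 34.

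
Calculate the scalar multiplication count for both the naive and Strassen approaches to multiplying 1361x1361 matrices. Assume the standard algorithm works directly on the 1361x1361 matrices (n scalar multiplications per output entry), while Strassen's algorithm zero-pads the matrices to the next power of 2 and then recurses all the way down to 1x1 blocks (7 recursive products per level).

Matrix multiplication for 1361x1361 matrices:

Strassen's algorithm requires power-of-2 dimensions. Pad 1361x1361 to 2048x2048 (next power of 2).

Standard algorithm: 1361^3 = 2521008881 multiplications
Strassen's algorithm: 7^(log2(2048)) = 7^11 = 1977326743 multiplications
Savings: 2521008881 - 1977326743 = 543682138 multiplications

Standard: 2521008881 multiplications (1361^3). Strassen: 1977326743 multiplications (7^11, after padding to 2048x2048). Strassen reduces 8 recursive multiplications to 7 at each level.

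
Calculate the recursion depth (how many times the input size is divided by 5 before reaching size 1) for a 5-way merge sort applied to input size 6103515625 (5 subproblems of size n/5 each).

For divide and conquer with division factor 5:

Problem sizes at each level:
Level 0: 6103515625
Level 1: 1220703125
Level 2: 244140625
Level 3: 48828125
Level 4: 9765625
Level 5: 1953125
Level 6: 390625
Level 7: 78125
Level 8: 15625
Level 9: 3125
Level 10: 625
Level 11: 125
Level 12: 25
Level 13: 5
Level 14: 1

The root is level 0 and the size-1 base case is level 14 (the tree spans levels 0 through 14, i.e. 15 levels counting the root), so the depth is the number of divisions: log_5(6103515625) = 14

The recursion tree depth is log_5(6103515625) = 14. At each level, the problem size is divided by 5, so it takes 14 divisions to reduce to a base case of size 1. The algorithm makes 5 recursive calls at each level.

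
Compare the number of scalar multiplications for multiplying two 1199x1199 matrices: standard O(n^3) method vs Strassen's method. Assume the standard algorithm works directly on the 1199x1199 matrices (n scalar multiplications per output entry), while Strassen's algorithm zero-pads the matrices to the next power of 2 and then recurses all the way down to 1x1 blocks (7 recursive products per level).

Matrix multiplication for 1199x1199 matrices:

Strassen's algorithm requires power-of-2 dimensions. Pad 1199x1199 to 2048x2048 (next power of 2).

Standard algorithm: 1199^3 = 1723683599 multiplications
Strassen's algorithm: 7^(log2(2048)) = 7^11 = 1977326743 multiplications
Difference: 1723683599 - 1977326743 = -253643144 (Strassen uses MORE here due to padding overhead — for small or just-over-power-of-2 n, padding can outweigh the per-level savings)

Standard: 1723683599 multiplications (1199^3). Strassen: 1977326743 multiplications (7^11, after padding to 2048x2048). Strassen reduces 8 recursive multiplications to 7 at each level.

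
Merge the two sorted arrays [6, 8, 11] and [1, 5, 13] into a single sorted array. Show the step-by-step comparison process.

Merging process:

Compare 6 vs 1: take 1 from right. Merged: [1]
Compare 6 vs 5: take 5 from right. Merged: [1, 5]
Compare 6 vs 13: take 6 from left. Merged: [1, 5, 6]
Compare 8 vs 13: take 8 from left. Merged: [1, 5, 6, 8]
Compare 11 vs 13: take 11 from left. Merged: [1, 5, 6, 8, 11]
Append remaining from right: [13]. Merged: [1, 5, 6, 8, 11, 13]

Final merged array: [1, 5, 6, 8, 11, 13]
Total comparisons: 5

The merged array is [1, 5, 6, 8, 11, 13], requiring 5 comparisons. The merge step runs in O(n) time where n is the total number of elements.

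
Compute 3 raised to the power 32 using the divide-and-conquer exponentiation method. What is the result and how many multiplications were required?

Computing 3^32 by squaring (build up from 3^1; each line after the first costs one multiplication):

3^1 = 3
3^2 = (3^1)^2 = 3^2 = 9
3^4 = (3^2)^2 = 9^2 = 81
3^8 = (3^4)^2 = 81^2 = 6561
3^16 = (3^8)^2 = 6561^2 = 43046721
3^32 = (3^16)^2 = 43046721^2 = 1853020188851841

Result: 1853020188851841
Multiplications needed: 5 (5 lines after 3^1)

3^32 = 1853020188851841. Using exponentiation by squaring, this requires 5 multiplications. The key idea: if the exponent is even, square the half-power; if odd, multiply by the base once.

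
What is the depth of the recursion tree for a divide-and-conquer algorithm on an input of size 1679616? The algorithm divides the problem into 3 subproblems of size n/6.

For divide and conquer with division factor 6:

Problem sizes at each level:
Level 0: 1679616
Level 1: 279936
Level 2: 46656
Level 3: 7776
Level 4: 1296
Level 5: 216
Level 6: 36
Level 7: 6
Level 8: 1

The root is level 0 and the size-1 base case is level 8 (the tree spans levels 0 through 8, i.e. 9 levels counting the root), so the depth is the number of divisions: log_6(1679616) = 8

The recursion tree depth is log_6(1679616) = 8. At each level, the problem size is divided by 6, so it takes 8 divisions to reduce to a base case of size 1. The algorithm makes 3 recursive calls at each level.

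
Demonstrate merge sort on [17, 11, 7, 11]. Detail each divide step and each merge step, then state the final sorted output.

Merge sort trace:

Split: [17, 11, 7, 11] -> [17, 11] and [7, 11]
  Split: [17, 11] -> [17] and [11]
  Merge: [17] + [11] -> [11, 17]
  Split: [7, 11] -> [7] and [11]
  Merge: [7] + [11] -> [7, 11]
Merge: [11, 17] + [7, 11] -> [7, 11, 11, 17]

Final sorted array: [7, 11, 11, 17]

The merge sort proceeds by recursively splitting the array and merging sorted halves.
After all merges, the sorted array is [7, 11, 11, 17].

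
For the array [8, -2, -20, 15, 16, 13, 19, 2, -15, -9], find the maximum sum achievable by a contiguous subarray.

Using Kadane's algorithm on [8, -2, -20, 15, 16, 13, 19, 2, -15, -9]:

Scanning through the array:
Position 1 (value -2): max_ending_here = 6, max_so_far = 8
Position 2 (value -20): max_ending_here = -14, max_so_far = 8
Position 3 (value 15): max_ending_here = 15, max_so_far = 15
Position 4 (value 16): max_ending_here = 31, max_so_far = 31
Position 5 (value 13): max_ending_here = 44, max_so_far = 44
Position 6 (value 19): max_ending_here = 63, max_so_far = 63
Position 7 (value 2): max_ending_here = 65, max_so_far = 65
Position 8 (value -15): max_ending_here = 50, max_so_far = 65
Position 9 (value -9): max_ending_here = 41, max_so_far = 65

Maximum subarray: [15, 16, 13, 19, 2]
Maximum sum: 65

The maximum subarray is [15, 16, 13, 19, 2] with sum 65. This subarray runs from index 3 to index 7.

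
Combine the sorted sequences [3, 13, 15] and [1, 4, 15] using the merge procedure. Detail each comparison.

Merging process:

Compare 3 vs 1: take 1 from right. Merged: [1]
Compare 3 vs 4: take 3 from left. Merged: [1, 3]
Compare 13 vs 4: take 4 from right. Merged: [1, 3, 4]
Compare 13 vs 15: take 13 from left. Merged: [1, 3, 4, 13]
Compare 15 vs 15: take 15 from left. Merged: [1, 3, 4, 13, 15]
Append remaining from right: [15]. Merged: [1, 3, 4, 13, 15, 15]

Final merged array: [1, 3, 4, 13, 15, 15]
Total comparisons: 5

The merged array is [1, 3, 4, 13, 15, 15], requiring 5 comparisons. The merge step runs in O(n) time where n is the total number of elements.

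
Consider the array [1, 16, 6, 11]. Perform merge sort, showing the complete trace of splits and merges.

Merge sort trace:

Split: [1, 16, 6, 11] -> [1, 16] and [6, 11]
  Split: [1, 16] -> [1] and [16]
  Merge: [1] + [16] -> [1, 16]
  Split: [6, 11] -> [6] and [11]
  Merge: [6] + [11] -> [6, 11]
Merge: [1, 16] + [6, 11] -> [1, 6, 11, 16]

Final sorted array: [1, 6, 11, 16]

The merge sort proceeds by recursively splitting the array and merging sorted halves.
After all merges, the sorted array is [1, 6, 11, 16].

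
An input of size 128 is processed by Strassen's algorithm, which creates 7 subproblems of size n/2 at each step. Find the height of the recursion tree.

For divide and conquer with division factor 2:

Problem sizes at each level:
Level 0: 128
Level 1: 64
Level 2: 32
Level 3: 16
Level 4: 8
Level 5: 4
Level 6: 2
Level 7: 1

The root is level 0 and the size-1 base case is level 7 (the tree spans levels 0 through 7, i.e. 8 levels counting the root), so the depth is the number of divisions: log_2(128) = 7

The recursion tree depth is log_2(128) = 7. At each level, the problem size is divided by 2, so it takes 7 divisions to reduce to a base case of size 1. The algorithm makes 7 recursive calls at each level.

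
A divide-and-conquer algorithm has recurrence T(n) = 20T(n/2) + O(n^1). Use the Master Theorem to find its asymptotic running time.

Master Theorem for T(n) = 20T(n/2) + O(n^1):

a = 20, b = 2, c = 1
log_b(a) = log_2(20) = 4.3219

Case 1: c = 1 < log_2(20) = 4.3219
T(n) = O(n^(log_2 20))

For T(n) = 20T(n/2) + O(n^1): log_2(20) = 4.3219. This is Case 1 of the Master Theorem (c < log_b(a), work dominated by leaves), giving O(n^(log_2 20)).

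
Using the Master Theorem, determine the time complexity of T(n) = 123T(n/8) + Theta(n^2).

Master Theorem for T(n) = 123T(n/8) + O(n^2):

a = 123, b = 8, c = 2
log_b(a) = log_8(123) = 2.3142

Case 1: c = 2 < log_8(123) = 2.3142
T(n) = O(n^(log_8 123))

For T(n) = 123T(n/8) + O(n^2): log_8(123) = 2.3142. This is Case 1 of the Master Theorem (c < log_b(a), work dominated by leaves), giving O(n^(log_8 123)).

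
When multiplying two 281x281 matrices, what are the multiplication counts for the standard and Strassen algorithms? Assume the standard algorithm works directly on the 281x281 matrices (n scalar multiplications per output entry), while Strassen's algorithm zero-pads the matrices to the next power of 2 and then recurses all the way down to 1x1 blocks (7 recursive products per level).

Matrix multiplication for 281x281 matrices:

Strassen's algorithm requires power-of-2 dimensions. Pad 281x281 to 512x512 (next power of 2).

Standard algorithm: 281^3 = 22188041 multiplications
Strassen's algorithm: 7^(log2(512)) = 7^9 = 40353607 multiplications
Difference: 22188041 - 40353607 = -18165566 (Strassen uses MORE here due to padding overhead — for small or just-over-power-of-2 n, padding can outweigh the per-level savings)

Standard: 22188041 multiplications (281^3). Strassen: 40353607 multiplications (7^9, after padding to 512x512). Strassen reduces 8 recursive multiplications to 7 at each level.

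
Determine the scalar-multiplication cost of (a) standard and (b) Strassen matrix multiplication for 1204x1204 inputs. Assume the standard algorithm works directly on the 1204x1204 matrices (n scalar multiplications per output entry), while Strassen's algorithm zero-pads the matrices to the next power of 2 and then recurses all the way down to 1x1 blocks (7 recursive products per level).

Matrix multiplication for 1204x1204 matrices:

Strassen's algorithm requires power-of-2 dimensions. Pad 1204x1204 to 2048x2048 (next power of 2).

Standard algorithm: 1204^3 = 1745337664 multiplications
Strassen's algorithm: 7^(log2(2048)) = 7^11 = 1977326743 multiplications
Difference: 1745337664 - 1977326743 = -231989079 (Strassen uses MORE here due to padding overhead — for small or just-over-power-of-2 n, padding can outweigh the per-level savings)

Standard: 1745337664 multiplications (1204^3). Strassen: 1977326743 multiplications (7^11, after padding to 2048x2048). Strassen reduces 8 recursive multiplications to 7 at each level.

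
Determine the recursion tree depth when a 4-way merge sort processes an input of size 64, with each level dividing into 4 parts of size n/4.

For divide and conquer with division factor 4:

Problem sizes at each level:
Level 0: 64
Level 1: 16
Level 2: 4
Level 3: 1

The root is level 0 and the size-1 base case is level 3 (the tree spans levels 0 through 3, i.e. 4 levels counting the root), so the depth is the number of divisions: log_4(64) = 3

The recursion tree depth is log_4(64) = 3. At each level, the problem size is divided by 4, so it takes 3 divisions to reduce to a base case of size 1. The algorithm makes 4 recursive calls at each level.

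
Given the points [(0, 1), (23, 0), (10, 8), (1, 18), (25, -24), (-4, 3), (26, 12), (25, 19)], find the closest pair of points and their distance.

Computing all pairwise distances among 8 points:

d((0, 1), (23, 0)) = 23.0217
d((0, 1), (10, 8)) = 12.2066
d((0, 1), (1, 18)) = 17.0294
d((0, 1), (25, -24)) = 35.3553
d((0, 1), (-4, 3)) = 4.4721 <-- minimum
d((0, 1), (26, 12)) = 28.2312
d((0, 1), (25, 19)) = 30.8058
d((23, 0), (10, 8)) = 15.2643
d((23, 0), (1, 18)) = 28.4253
d((23, 0), (25, -24)) = 24.0832
d((23, 0), (-4, 3)) = 27.1662
d((23, 0), (26, 12)) = 12.3693
d((23, 0), (25, 19)) = 19.105
d((10, 8), (1, 18)) = 13.4536
d((10, 8), (25, -24)) = 35.3412
d((10, 8), (-4, 3)) = 14.8661
d((10, 8), (26, 12)) = 16.4924
d((10, 8), (25, 19)) = 18.6011
d((1, 18), (25, -24)) = 48.3735
d((1, 18), (-4, 3)) = 15.8114
d((1, 18), (26, 12)) = 25.7099
d((1, 18), (25, 19)) = 24.0208
d((25, -24), (-4, 3)) = 39.6232
d((25, -24), (26, 12)) = 36.0139
d((25, -24), (25, 19)) = 43.0
d((-4, 3), (26, 12)) = 31.3209
d((-4, 3), (25, 19)) = 33.121
d((26, 12), (25, 19)) = 7.0711

Closest pair: (0, 1) and (-4, 3) with distance 4.4721

The closest pair is (0, 1) and (-4, 3) with Euclidean distance 4.4721. For 8 points, brute-force pairwise comparison is shown above. For large n, the divide-and-conquer algorithm (sort by x, recurse on halves, check the dividing strip) achieves O(n log n).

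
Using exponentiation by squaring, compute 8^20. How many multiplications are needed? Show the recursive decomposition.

Computing 8^20 by squaring (build up from 8^1; each line after the first costs one multiplication):

8^1 = 8
8^2 = (8^1)^2 = 8^2 = 64
8^4 = (8^2)^2 = 64^2 = 4096
8^5 = 8 * 8^4 = 8 * 4096 = 32768
8^10 = (8^5)^2 = 32768^2 = 1073741824
8^20 = (8^10)^2 = 1073741824^2 = 1152921504606846976

Result: 1152921504606846976
Multiplications needed: 5 (5 lines after 8^1)

8^20 = 1152921504606846976. Using exponentiation by squaring, this requires 5 multiplications. The key idea: if the exponent is even, square the half-power; if odd, multiply by the base once.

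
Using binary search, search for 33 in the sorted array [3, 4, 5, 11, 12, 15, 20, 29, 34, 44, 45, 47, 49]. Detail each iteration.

Binary search for 33 in [3, 4, 5, 11, 12, 15, 20, 29, 34, 44, 45, 47, 49]:

lo=0, hi=12, mid=6, arr[mid]=20 -> 20 < 33, search right half
lo=7, hi=12, mid=9, arr[mid]=44 -> 44 > 33, search left half
lo=7, hi=8, mid=7, arr[mid]=29 -> 29 < 33, search right half
lo=8, hi=8, mid=8, arr[mid]=34 -> 34 > 33, search left half
lo=8 > hi=7, target 33 not found

Binary search determines that 33 is not in the array after 4 comparisons. The search space was exhausted without finding the target.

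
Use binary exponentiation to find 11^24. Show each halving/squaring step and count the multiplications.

Computing 11^24 by squaring (build up from 11^1; each line after the first costs one multiplication):

11^1 = 11
11^2 = (11^1)^2 = 11^2 = 121
11^3 = 11 * 11^2 = 11 * 121 = 1331
11^6 = (11^3)^2 = 1331^2 = 1771561
11^12 = (11^6)^2 = 1771561^2 = 3138428376721
11^24 = (11^12)^2 = 3138428376721^2 = 9849732675807611094711841

Result: 9849732675807611094711841
Multiplications needed: 5 (5 lines after 11^1)

11^24 = 9849732675807611094711841. Using exponentiation by squaring, this requires 5 multiplications. The key idea: if the exponent is even, square the half-power; if odd, multiply by the base once.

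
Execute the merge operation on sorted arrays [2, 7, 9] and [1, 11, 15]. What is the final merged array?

Merging process:

Compare 2 vs 1: take 1 from right. Merged: [1]
Compare 2 vs 11: take 2 from left. Merged: [1, 2]
Compare 7 vs 11: take 7 from left. Merged: [1, 2, 7]
Compare 9 vs 11: take 9 from left. Merged: [1, 2, 7, 9]
Append remaining from right: [11, 15]. Merged: [1, 2, 7, 9, 11, 15]

Final merged array: [1, 2, 7, 9, 11, 15]
Total comparisons: 4

The merged array is [1, 2, 7, 9, 11, 15], requiring 4 comparisons. The merge step runs in O(n) time where n is the total number of elements.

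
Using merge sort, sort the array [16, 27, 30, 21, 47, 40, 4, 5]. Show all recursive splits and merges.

Merge sort trace:

Split: [16, 27, 30, 21, 47, 40, 4, 5] -> [16, 27, 30, 21] and [47, 40, 4, 5]
  Split: [16, 27, 30, 21] -> [16, 27] and [30, 21]
    Split: [16, 27] -> [16] and [27]
    Merge: [16] + [27] -> [16, 27]
    Split: [30, 21] -> [30] and [21]
    Merge: [30] + [21] -> [21, 30]
  Merge: [16, 27] + [21, 30] -> [16, 21, 27, 30]
  Split: [47, 40, 4, 5] -> [47, 40] and [4, 5]
    Split: [47, 40] -> [47] and [40]
    Merge: [47] + [40] -> [40, 47]
    Split: [4, 5] -> [4] and [5]
    Merge: [4] + [5] -> [4, 5]
  Merge: [40, 47] + [4, 5] -> [4, 5, 40, 47]
Merge: [16, 21, 27, 30] + [4, 5, 40, 47] -> [4, 5, 16, 21, 27, 30, 40, 47]

Final sorted array: [4, 5, 16, 21, 27, 30, 40, 47]

The merge sort proceeds by recursively splitting the array and merging sorted halves.
After all merges, the sorted array is [4, 5, 16, 21, 27, 30, 40, 47].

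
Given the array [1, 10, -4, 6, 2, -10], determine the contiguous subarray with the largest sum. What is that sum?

Using Kadane's algorithm on [1, 10, -4, 6, 2, -10]:

Scanning through the array:
Position 1 (value 10): max_ending_here = 11, max_so_far = 11
Position 2 (value -4): max_ending_here = 7, max_so_far = 11
Position 3 (value 6): max_ending_here = 13, max_so_far = 13
Position 4 (value 2): max_ending_here = 15, max_so_far = 15
Position 5 (value -10): max_ending_here = 5, max_so_far = 15

Maximum subarray: [1, 10, -4, 6, 2]
Maximum sum: 15

The maximum subarray is [1, 10, -4, 6, 2] with sum 15. This subarray runs from index 0 to index 4.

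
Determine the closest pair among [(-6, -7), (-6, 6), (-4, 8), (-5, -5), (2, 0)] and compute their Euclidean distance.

Computing all pairwise distances among 5 points:

d((-6, -7), (-6, 6)) = 13.0
d((-6, -7), (-4, 8)) = 15.1327
d((-6, -7), (-5, -5)) = 2.2361 <-- minimum
d((-6, -7), (2, 0)) = 10.6301
d((-6, 6), (-4, 8)) = 2.8284
d((-6, 6), (-5, -5)) = 11.0454
d((-6, 6), (2, 0)) = 10.0
d((-4, 8), (-5, -5)) = 13.0384
d((-4, 8), (2, 0)) = 10.0
d((-5, -5), (2, 0)) = 8.6023

Closest pair: (-6, -7) and (-5, -5) with distance 2.2361

The closest pair is (-6, -7) and (-5, -5) with Euclidean distance 2.2361. For 5 points, brute-force pairwise comparison is shown above. For large n, the divide-and-conquer algorithm (sort by x, recurse on halves, check the dividing strip) achieves O(n log n).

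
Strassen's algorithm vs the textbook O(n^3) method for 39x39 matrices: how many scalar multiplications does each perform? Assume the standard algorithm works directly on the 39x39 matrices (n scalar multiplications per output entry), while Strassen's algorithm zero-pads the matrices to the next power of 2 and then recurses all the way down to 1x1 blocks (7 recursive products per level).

Matrix multiplication for 39x39 matrices:

Strassen's algorithm requires power-of-2 dimensions. Pad 39x39 to 64x64 (next power of 2).

Standard algorithm: 39^3 = 59319 multiplications
Strassen's algorithm: 7^(log2(64)) = 7^6 = 117649 multiplications
Difference: 59319 - 117649 = -58330 (Strassen uses MORE here due to padding overhead — for small or just-over-power-of-2 n, padding can outweigh the per-level savings)

Standard: 59319 multiplications (39^3). Strassen: 117649 multiplications (7^6, after padding to 64x64). Strassen reduces 8 recursive multiplications to 7 at each level.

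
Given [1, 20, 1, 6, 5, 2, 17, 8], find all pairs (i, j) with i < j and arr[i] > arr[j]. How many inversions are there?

Finding inversions in [1, 20, 1, 6, 5, 2, 17, 8]:

(1, 2): arr[1]=20 > arr[2]=1
(1, 3): arr[1]=20 > arr[3]=6
(1, 4): arr[1]=20 > arr[4]=5
(1, 5): arr[1]=20 > arr[5]=2
(1, 6): arr[1]=20 > arr[6]=17
(1, 7): arr[1]=20 > arr[7]=8
(3, 4): arr[3]=6 > arr[4]=5
(3, 5): arr[3]=6 > arr[5]=2
(4, 5): arr[4]=5 > arr[5]=2
(6, 7): arr[6]=17 > arr[7]=8

Total inversions: 10

The array has 10 inversion(s): (1,2), (1,3), (1,4), (1,5), (1,6), (1,7), (3,4), (3,5), (4,5), (6,7). Each pair (i,j) satisfies i < j and arr[i] > arr[j].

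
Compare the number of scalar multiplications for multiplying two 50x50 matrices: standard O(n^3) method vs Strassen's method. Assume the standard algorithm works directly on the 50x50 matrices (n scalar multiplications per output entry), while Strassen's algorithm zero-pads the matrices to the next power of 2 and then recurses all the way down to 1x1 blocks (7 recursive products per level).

Matrix multiplication for 50x50 matrices:

Strassen's algorithm requires power-of-2 dimensions. Pad 50x50 to 64x64 (next power of 2).

Standard algorithm: 50^3 = 125000 multiplications
Strassen's algorithm: 7^(log2(64)) = 7^6 = 117649 multiplications
Savings: 125000 - 117649 = 7351 multiplications

Standard: 125000 multiplications (50^3). Strassen: 117649 multiplications (7^6, after padding to 64x64). Strassen reduces 8 recursive multiplications to 7 at each level.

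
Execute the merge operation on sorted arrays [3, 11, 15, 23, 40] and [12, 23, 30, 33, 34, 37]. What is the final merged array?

Merging process:

Compare 3 vs 12: take 3 from left. Merged: [3]
Compare 11 vs 12: take 11 from left. Merged: [3, 11]
Compare 15 vs 12: take 12 from right. Merged: [3, 11, 12]
Compare 15 vs 23: take 15 from left. Merged: [3, 11, 12, 15]
Compare 23 vs 23: take 23 from left. Merged: [3, 11, 12, 15, 23]
Compare 40 vs 23: take 23 from right. Merged: [3, 11, 12, 15, 23, 23]
Compare 40 vs 30: take 30 from right. Merged: [3, 11, 12, 15, 23, 23, 30]
Compare 40 vs 33: take 33 from right. Merged: [3, 11, 12, 15, 23, 23, 30, 33]
Compare 40 vs 34: take 34 from right. Merged: [3, 11, 12, 15, 23, 23, 30, 33, 34]
Compare 40 vs 37: take 37 from right. Merged: [3, 11, 12, 15, 23, 23, 30, 33, 34, 37]
Append remaining from left: [40]. Merged: [3, 11, 12, 15, 23, 23, 30, 33, 34, 37, 40]

Final merged array: [3, 11, 12, 15, 23, 23, 30, 33, 34, 37, 40]
Total comparisons: 10

The merged array is [3, 11, 12, 15, 23, 23, 30, 33, 34, 37, 40], requiring 10 comparisons. The merge step runs in O(n) time where n is the total number of elements.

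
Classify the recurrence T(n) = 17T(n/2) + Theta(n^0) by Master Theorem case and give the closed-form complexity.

Master Theorem for T(n) = 17T(n/2) + O(n^0):

a = 17, b = 2, c = 0
log_b(a) = log_2(17) = 4.0875

Case 1: c = 0 < log_2(17) = 4.0875
T(n) = O(n^(log_2 17))

For T(n) = 17T(n/2) + O(n^0): log_2(17) = 4.0875. This is Case 1 of the Master Theorem (c < log_b(a), work dominated by leaves), giving O(n^(log_2 17)).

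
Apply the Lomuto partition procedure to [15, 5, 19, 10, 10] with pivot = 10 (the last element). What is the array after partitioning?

Lomuto partition with pivot = 10:

Initial array: [15, 5, 19, 10, 10]

arr[0]=15 > 10: no swap
arr[1]=5 <= 10: swap with position 0, array becomes [5, 15, 19, 10, 10]
arr[2]=19 > 10: no swap
arr[3]=10 <= 10: swap with position 1, array becomes [5, 10, 19, 15, 10]

Place pivot at position 2: [5, 10, 10, 15, 19]
Pivot position: 2

After partitioning with pivot 10, the array becomes [5, 10, 10, 15, 19]. The pivot is placed at index 2. All elements to the left of the pivot are <= 10, and all elements to the right are > 10.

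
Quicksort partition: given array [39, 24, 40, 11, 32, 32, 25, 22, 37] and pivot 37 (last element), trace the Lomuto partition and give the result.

Lomuto partition with pivot = 37:

Initial array: [39, 24, 40, 11, 32, 32, 25, 22, 37]

arr[0]=39 > 37: no swap
arr[1]=24 <= 37: swap with position 0, array becomes [24, 39, 40, 11, 32, 32, 25, 22, 37]
arr[2]=40 > 37: no swap
arr[3]=11 <= 37: swap with position 1, array becomes [24, 11, 40, 39, 32, 32, 25, 22, 37]
arr[4]=32 <= 37: swap with position 2, array becomes [24, 11, 32, 39, 40, 32, 25, 22, 37]
arr[5]=32 <= 37: swap with position 3, array becomes [24, 11, 32, 32, 40, 39, 25, 22, 37]
arr[6]=25 <= 37: swap with position 4, array becomes [24, 11, 32, 32, 25, 39, 40, 22, 37]
arr[7]=22 <= 37: swap with position 5, array becomes [24, 11, 32, 32, 25, 22, 40, 39, 37]

Place pivot at position 6: [24, 11, 32, 32, 25, 22, 37, 39, 40]
Pivot position: 6

After partitioning with pivot 37, the array becomes [24, 11, 32, 32, 25, 22, 37, 39, 40]. The pivot is placed at index 6. All elements to the left of the pivot are <= 37, and all elements to the right are > 37.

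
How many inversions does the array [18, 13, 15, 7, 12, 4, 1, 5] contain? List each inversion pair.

Finding inversions in [18, 13, 15, 7, 12, 4, 1, 5]:

(0, 1): arr[0]=18 > arr[1]=13
(0, 2): arr[0]=18 > arr[2]=15
(0, 3): arr[0]=18 > arr[3]=7
(0, 4): arr[0]=18 > arr[4]=12
(0, 5): arr[0]=18 > arr[5]=4
(0, 6): arr[0]=18 > arr[6]=1
(0, 7): arr[0]=18 > arr[7]=5
(1, 3): arr[1]=13 > arr[3]=7
(1, 4): arr[1]=13 > arr[4]=12
(1, 5): arr[1]=13 > arr[5]=4
(1, 6): arr[1]=13 > arr[6]=1
(1, 7): arr[1]=13 > arr[7]=5
(2, 3): arr[2]=15 > arr[3]=7
(2, 4): arr[2]=15 > arr[4]=12
(2, 5): arr[2]=15 > arr[5]=4
(2, 6): arr[2]=15 > arr[6]=1
(2, 7): arr[2]=15 > arr[7]=5
(3, 5): arr[3]=7 > arr[5]=4
(3, 6): arr[3]=7 > arr[6]=1
(3, 7): arr[3]=7 > arr[7]=5
(4, 5): arr[4]=12 > arr[5]=4
(4, 6): arr[4]=12 > arr[6]=1
(4, 7): arr[4]=12 > arr[7]=5
(5, 6): arr[5]=4 > arr[6]=1

Total inversions: 24

The array has 24 inversion(s): (0,1), (0,2), (0,3), (0,4), (0,5), (0,6), (0,7), (1,3), (1,4), (1,5), (1,6), (1,7), (2,3), (2,4), (2,5), (2,6), (2,7), (3,5), (3,6), (3,7), (4,5), (4,6), (4,7), (5,6). Each pair (i,j) satisfies i < j and arr[i] > arr[j].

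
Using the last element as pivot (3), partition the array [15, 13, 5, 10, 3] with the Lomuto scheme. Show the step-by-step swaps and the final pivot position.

Lomuto partition with pivot = 3:

Initial array: [15, 13, 5, 10, 3]

arr[0]=15 > 3: no swap
arr[1]=13 > 3: no swap
arr[2]=5 > 3: no swap
arr[3]=10 > 3: no swap

Place pivot at position 0: [3, 13, 5, 10, 15]
Pivot position: 0

After partitioning with pivot 3, the array becomes [3, 13, 5, 10, 15]. The pivot is placed at index 0. All elements to the left of the pivot are <= 3, and all elements to the right are > 3.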